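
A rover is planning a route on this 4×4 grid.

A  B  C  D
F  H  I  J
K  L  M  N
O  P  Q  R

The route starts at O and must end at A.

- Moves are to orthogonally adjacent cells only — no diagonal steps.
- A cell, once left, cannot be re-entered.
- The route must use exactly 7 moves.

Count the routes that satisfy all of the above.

16

Need simple routes of exactly 7 moves from O to A (Manhattan distance 3, so 2 moves are spent on a detour and 2 undoing it).
Branch systematically from the start, pruning whenever the remaining move budget drops below the Manhattan distance to A or differs from it in parity. Grouping the completions by first move — via K: 5; via P: 11 — and summing: 5 + 11 = 16.
That gives 16 routes.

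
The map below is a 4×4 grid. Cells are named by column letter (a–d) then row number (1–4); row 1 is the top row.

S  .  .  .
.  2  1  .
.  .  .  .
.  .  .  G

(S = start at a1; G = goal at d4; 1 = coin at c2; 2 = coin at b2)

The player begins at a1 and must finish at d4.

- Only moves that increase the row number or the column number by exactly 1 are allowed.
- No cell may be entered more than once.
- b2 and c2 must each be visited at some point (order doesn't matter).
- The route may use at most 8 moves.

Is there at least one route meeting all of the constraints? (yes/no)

One route that works: a1 → a2 → b2 → c2 → c3 → c4 → d4.

yes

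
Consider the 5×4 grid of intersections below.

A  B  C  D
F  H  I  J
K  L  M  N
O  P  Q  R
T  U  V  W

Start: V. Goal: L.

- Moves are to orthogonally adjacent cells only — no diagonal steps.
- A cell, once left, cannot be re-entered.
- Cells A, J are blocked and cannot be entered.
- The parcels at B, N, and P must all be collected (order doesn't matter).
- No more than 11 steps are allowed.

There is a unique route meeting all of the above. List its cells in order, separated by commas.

The budget equals the shortest possible length, so every move has to be on a shortest route through the required cells.
Route from V: left 1 to U, up 1 to P, right 2 to R, up 1 to N, left 1 to M, up 2 to C, left 1 to B, down 2 to L — 11 moves in all.
Check: all required cells visited; 11 ≤ 11 moves.

V, U, P, Q, R, N, M, I, C, B, H, L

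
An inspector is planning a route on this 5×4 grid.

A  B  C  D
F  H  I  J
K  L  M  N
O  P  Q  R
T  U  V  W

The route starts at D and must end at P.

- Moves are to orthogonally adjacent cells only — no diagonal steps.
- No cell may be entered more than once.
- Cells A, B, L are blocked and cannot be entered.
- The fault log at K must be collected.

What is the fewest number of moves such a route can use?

Any route passes through K somewhere between D and P. Summing Manhattan distances along the two legs (D → K → P) gives a lower bound of 5 + 2 = 7 moves.
A route of 7 moves achieves this: D → J → I → H → F → K → O → P.
Since 7 matches the lower bound, it is optimal.

7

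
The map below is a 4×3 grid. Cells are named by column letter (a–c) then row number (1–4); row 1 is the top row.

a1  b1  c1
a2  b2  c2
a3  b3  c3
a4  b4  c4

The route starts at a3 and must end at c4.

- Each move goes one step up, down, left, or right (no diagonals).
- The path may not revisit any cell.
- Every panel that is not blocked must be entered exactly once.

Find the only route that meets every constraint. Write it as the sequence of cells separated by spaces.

a3 a4 b4 b3 b2 a2 a1 b1 c1 c2 c3 c4

Need to visit all 12 open cells exactly once, starting at a3 and ending at c4.
Route from a3: down 1 to a4, right 1 to b4, up 2 to b2, left 1 to a2, up 1 to a1, right 2 to c1, down 3 to c4 — 11 moves in all.
Check: all 12 open cells covered.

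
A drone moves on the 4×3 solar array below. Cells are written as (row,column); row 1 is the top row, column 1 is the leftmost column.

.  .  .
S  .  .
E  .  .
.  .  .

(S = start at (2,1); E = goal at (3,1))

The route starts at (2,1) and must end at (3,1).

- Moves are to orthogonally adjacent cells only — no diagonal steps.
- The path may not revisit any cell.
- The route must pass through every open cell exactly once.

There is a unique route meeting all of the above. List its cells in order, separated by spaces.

Need to visit all 12 open cells exactly once, starting at (2,1) and ending at (3,1).
Cell (4,3) has only two open neighbours ((3,3) and (4,2)), so the path must pass straight through it: one of those is the cell it's entered from and the other is where it exits.
Route from (2,1): up 1 to (1,1), right 2 to (1,3), down 1 to (2,3), left 1 to (2,2), down 1 to (3,2), right 1 to (3,3), down 1 to (4,3), left 2 to (4,1), up 1 to (3,1) — 11 moves in all.
Check: all 12 open cells covered.

(2,1) (1,1) (1,2) (1,3) (2,3) (2,2) (3,2) (3,3) (4,3) (4,2) (4,1) (3,1)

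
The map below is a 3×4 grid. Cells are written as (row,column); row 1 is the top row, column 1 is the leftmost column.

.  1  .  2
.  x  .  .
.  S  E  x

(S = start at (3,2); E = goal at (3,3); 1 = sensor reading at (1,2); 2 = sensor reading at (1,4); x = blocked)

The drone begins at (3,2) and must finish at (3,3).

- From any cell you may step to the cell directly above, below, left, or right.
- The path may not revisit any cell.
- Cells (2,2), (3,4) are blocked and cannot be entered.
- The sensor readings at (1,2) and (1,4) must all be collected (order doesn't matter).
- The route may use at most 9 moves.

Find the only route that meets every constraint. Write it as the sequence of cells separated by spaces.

The 9-move cap with required stops at (1,2), (1,4) leaves no slack for detours.
Route from (3,2): left to (3,1), 2× up (reaching (1,1)), 3× right (reaching (1,4)), down to (2,4), left to (2,3), down to (3,3) — 9 moves in all.
Check: all required cells visited; 9 ≤ 9 moves.

(3,2) (3,1) (2,1) (1,1) (1,2) (1,3) (1,4) (2,4) (2,3) (3,3)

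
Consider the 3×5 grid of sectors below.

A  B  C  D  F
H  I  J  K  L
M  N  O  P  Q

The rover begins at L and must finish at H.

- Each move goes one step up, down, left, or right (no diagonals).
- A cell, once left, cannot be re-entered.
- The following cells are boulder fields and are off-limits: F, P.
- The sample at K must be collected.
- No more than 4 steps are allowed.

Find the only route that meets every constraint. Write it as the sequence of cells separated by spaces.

L K J I H

Any route must reach K and still end at H within 4 moves, so the order of the required stops is forced.
Route from L: left 4 to H — 4 moves in all.
Check: all required cells visited; 4 ≤ 4 moves.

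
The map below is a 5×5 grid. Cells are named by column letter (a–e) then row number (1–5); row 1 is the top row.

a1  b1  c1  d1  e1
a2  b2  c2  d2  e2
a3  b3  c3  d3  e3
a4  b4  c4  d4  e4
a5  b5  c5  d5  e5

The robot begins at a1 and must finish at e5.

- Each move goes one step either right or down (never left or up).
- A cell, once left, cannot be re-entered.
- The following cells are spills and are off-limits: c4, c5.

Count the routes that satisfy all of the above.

A right/down-only route from a1 to e5 makes exactly 4 down-moves and 4 right-moves in some order.
With no other constraints that would be C(8,4) = 70 routes.
Subtract routes through each blocked cell (inclusion–exclusion for overlaps): − through c4: 30 − through c5: 15 + through c4&c5: 10 → 35.
That gives 35 routes.

35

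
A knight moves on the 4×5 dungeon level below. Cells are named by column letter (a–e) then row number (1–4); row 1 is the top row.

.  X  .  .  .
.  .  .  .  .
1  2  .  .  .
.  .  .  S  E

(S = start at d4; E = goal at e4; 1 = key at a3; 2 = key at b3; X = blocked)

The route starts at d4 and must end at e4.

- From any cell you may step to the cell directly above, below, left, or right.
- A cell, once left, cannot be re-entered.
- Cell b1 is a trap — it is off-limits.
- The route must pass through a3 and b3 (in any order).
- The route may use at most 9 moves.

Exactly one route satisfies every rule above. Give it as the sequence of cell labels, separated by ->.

d4 -> c4 -> b4 -> a4 -> a3 -> b3 -> c3 -> d3 -> e3 -> e4

The budget equals the shortest possible length, so every move has to be on a shortest route through the required cells.
Route from d4: 3× left (reaching a4), up to a3, 4× right (reaching e3), down to e4 — 9 moves in all.
Check: all required cells visited; 9 ≤ 9 moves.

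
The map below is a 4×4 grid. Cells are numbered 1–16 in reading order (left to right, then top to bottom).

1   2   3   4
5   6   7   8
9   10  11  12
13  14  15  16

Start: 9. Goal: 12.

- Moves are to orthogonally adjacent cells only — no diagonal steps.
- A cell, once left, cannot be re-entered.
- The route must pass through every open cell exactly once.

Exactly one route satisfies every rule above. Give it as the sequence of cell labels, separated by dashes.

9 - 13 - 14 - 10 - 6 - 5 - 1 - 2 - 3 - 4 - 8 - 7 - 11 - 15 - 16 - 12

Need to visit all 16 open cells exactly once, starting at 9 and ending at 12.
Cell 1 has only two open neighbours (5 and 2), so the path must pass straight through it: one of those is the cell it's entered from and the other is where it exits.
Route from 9: down 1 to 13, right 1 to 14, up 2 to 6, left 1 to 5, up 1 to 1, right 3 to 4, down 1 to 8, left 1 to 7, down 2 to 15, right 1 to 16, up 1 to 12 — 15 moves in all.
Check: all 16 open cells covered.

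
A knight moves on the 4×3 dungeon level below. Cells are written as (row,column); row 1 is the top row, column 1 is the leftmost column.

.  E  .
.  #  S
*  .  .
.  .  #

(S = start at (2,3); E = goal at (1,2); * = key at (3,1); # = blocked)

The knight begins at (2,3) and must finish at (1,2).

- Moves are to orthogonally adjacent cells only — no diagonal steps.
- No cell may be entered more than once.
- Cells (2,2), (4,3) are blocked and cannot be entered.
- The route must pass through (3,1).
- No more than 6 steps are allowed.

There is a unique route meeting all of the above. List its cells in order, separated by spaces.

Any route must reach (3,1) and still end at (1,2) within 6 moves, so the order of the required stops is forced.
Route from (2,3): down to (3,3), 2× left (reaching (3,1)), 2× up (reaching (1,1)), right to (1,2) — 6 moves in all.
Check: all required cells visited; 6 ≤ 6 moves.

(2,3) (3,3) (3,2) (3,1) (2,1) (1,1) (1,2)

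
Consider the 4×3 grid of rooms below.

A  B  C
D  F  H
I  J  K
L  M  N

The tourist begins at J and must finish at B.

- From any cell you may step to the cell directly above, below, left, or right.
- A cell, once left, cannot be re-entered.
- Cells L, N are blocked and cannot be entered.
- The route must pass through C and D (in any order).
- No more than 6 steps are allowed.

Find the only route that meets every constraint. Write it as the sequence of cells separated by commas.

J, I, D, F, H, C, B

The 6-move cap with required stops at C, D leaves no slack for detours.
Route from J: left 1 to I, up 1 to D, right 2 to H, up 1 to C, left 1 to B — 6 moves in all.
Check: all required cells visited; 6 ≤ 6 moves.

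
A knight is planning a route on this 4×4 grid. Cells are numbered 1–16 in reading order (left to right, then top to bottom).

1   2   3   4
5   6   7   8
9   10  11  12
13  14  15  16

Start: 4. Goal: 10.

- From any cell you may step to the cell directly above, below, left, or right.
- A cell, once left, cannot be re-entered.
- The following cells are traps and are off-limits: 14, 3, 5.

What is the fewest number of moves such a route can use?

4

The Manhattan distance from 4 to 10 is |1−3| + |4−2| = 4, so at least 4 moves are needed.
A route of 4 moves achieves this: 4 → 8 → 12 → 11 → 10.
Since 4 matches the lower bound, it is optimal.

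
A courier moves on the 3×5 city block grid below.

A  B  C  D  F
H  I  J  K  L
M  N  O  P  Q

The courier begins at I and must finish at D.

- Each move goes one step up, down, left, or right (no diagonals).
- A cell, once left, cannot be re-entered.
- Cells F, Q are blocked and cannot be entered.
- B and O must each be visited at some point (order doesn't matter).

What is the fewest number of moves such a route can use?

Any route passes through B and O in some order between I and D. Summing Manhattan distances along each leg and taking the cheapest ordering (I → B → O → D) gives a lower bound of 1 + 3 + 3 = 7 moves.
A route of 7 moves achieves this: I → B → C → J → O → P → K → D.
Since 7 matches the lower bound, it is optimal.

7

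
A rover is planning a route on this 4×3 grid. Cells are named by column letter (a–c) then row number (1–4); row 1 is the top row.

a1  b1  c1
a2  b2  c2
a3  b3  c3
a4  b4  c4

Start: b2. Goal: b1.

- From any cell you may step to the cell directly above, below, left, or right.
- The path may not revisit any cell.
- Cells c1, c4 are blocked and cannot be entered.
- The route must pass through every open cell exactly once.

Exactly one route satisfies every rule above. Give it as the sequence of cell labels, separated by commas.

b2, c2, c3, b3, b4, a4, a3, a2, a1, b1

Need to visit all 10 open cells exactly once, starting at b2 and ending at b1.
Cell c3 has only two open neighbours (c2 and b3), so the path must pass straight through it: one of those is the cell it's entered from and the other is where it exits.
Route from b2: right to c2, down to c3, left to b3, down to b4, left to a4, 3× up (reaching a1), right to b1 — 9 moves in all.
Check: all 10 open cells covered.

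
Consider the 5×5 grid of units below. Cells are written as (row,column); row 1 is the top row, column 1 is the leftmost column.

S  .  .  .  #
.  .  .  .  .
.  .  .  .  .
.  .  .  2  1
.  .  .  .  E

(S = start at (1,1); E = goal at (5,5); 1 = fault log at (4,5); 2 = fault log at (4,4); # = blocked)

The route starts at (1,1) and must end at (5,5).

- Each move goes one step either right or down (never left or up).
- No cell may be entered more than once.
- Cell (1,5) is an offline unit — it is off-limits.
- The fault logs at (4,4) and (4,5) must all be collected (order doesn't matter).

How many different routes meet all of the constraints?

A right/down-only route from (1,1) to (5,5) makes exactly 4 down-moves and 4 right-moves in some order.
With no other constraints that would be C(8,4) = 70 routes.
A monotone route can only reach the required cells in the order (4,4), (4,5), so split there and multiply the segment counts (each segment already excludes blocked cells): (1,1)→(4,4): 20; (4,4)→(4,5): 1; (4,5)→(5,5): 1; product = 20.
That gives 20 routes.

20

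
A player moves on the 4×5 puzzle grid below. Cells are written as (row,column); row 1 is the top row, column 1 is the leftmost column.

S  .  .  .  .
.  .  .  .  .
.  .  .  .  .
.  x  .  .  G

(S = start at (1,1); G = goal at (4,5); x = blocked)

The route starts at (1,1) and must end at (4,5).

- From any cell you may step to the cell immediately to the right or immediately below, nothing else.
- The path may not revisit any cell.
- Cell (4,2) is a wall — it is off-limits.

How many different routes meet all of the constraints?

31

A right/down-only route from (1,1) to (4,5) makes exactly 3 down-moves and 4 right-moves in some order.
With no other constraints that would be C(7,3) = 35 routes.
Subtract routes through each blocked cell (inclusion–exclusion for overlaps): − through (4,2): 4 → 31.
That gives 31 routes.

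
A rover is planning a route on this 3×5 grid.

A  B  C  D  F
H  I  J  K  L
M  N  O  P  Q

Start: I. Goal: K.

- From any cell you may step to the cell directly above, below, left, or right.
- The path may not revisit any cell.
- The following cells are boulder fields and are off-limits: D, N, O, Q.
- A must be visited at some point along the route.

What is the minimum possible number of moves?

Any route passes through A somewhere between I and K. Summing Manhattan distances along the two legs (I → A → K) gives a lower bound of 2 + 4 = 6 moves.
A route of 6 moves achieves this: I → H → A → B → C → J → K.
Since 6 matches the lower bound, it is optimal.

6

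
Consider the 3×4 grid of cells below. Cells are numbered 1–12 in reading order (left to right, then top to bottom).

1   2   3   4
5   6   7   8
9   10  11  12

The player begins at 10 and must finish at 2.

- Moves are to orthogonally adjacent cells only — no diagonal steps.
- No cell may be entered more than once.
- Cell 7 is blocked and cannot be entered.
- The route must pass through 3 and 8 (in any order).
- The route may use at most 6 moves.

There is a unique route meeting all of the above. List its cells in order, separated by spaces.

10 11 12 8 4 3 2

Any route must reach 3 and 8 and still end at 2 within 6 moves, so the order of the required stops is forced.
Route from 10: right 2 to 12, up 2 to 4, left 2 to 2 — 6 moves in all.
Check: all required cells visited; 6 ≤ 6 moves.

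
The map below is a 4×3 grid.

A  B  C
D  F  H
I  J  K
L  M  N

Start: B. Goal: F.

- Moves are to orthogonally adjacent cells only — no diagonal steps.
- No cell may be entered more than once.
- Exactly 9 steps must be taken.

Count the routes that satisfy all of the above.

Need simple routes of exactly 9 moves from B to F (Manhattan distance 1, so 4 moves are spent on a detour and 4 undoing it).
Enumerating: B A D I L M J K H F | B A D I L M N K H F | B A D I L M N K J F | B A D I J M N K H F | B C H K N M J I D F | B C H K N M L I D F | B C H K N M L I J F | B C H K J M L I D F.
That gives 8 routes.

8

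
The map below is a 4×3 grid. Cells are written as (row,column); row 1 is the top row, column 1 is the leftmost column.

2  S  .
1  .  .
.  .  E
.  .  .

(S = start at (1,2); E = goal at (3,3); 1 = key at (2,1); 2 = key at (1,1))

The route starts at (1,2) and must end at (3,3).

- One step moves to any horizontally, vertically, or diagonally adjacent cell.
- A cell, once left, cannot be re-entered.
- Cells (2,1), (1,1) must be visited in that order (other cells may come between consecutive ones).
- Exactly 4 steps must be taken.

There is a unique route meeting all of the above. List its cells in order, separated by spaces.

The waypoints must appear in the order (2,1), (1,1), with no cell reused.
Route from (1,2): down-left 1 to (2,1), up 1 to (1,1), down-right 2 to (3,3) — 4 moves in all.
Check: order respected (1 at step 1, 2 at step 2); 4 moves as required.

(1,2) (2,1) (1,1) (2,2) (3,3)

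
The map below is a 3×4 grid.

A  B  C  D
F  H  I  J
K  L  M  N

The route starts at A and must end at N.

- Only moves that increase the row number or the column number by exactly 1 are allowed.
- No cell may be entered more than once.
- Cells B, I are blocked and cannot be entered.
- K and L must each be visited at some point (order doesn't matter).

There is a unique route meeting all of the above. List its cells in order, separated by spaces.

A F K L M N

Moves only go right or down, so the column and row indices never decrease.
Route from A: down 2 to K, right 3 to N — 5 moves in all.
Check: all required cells visited.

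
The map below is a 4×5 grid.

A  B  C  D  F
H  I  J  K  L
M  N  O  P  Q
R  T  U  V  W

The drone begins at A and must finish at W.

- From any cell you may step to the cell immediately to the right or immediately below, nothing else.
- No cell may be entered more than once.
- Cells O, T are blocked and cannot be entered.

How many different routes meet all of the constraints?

13

A right/down-only route from A to W makes exactly 3 down-moves and 4 right-moves in some order.
With no other constraints that would be C(7,3) = 35 routes.
Subtract routes through each blocked cell (inclusion–exclusion for overlaps): − through O: 18 − through T: 4 → 13.
That gives 13 routes.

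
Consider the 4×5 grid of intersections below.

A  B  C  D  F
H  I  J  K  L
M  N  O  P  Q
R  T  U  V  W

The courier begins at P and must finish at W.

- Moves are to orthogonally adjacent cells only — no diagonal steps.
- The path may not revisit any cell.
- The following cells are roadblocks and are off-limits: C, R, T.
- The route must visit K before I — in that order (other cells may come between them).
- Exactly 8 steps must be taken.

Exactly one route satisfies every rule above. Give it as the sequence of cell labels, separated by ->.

The waypoints must appear in the order K, I, with no cell reused.
Route from P: up to K, 2× left (reaching I), down to N, right to O, down to U, 2× right (reaching W) — 8 moves in all.
Check: order respected (K at step 1, I at step 3); 8 moves as required.

P -> K -> J -> I -> N -> O -> U -> V -> W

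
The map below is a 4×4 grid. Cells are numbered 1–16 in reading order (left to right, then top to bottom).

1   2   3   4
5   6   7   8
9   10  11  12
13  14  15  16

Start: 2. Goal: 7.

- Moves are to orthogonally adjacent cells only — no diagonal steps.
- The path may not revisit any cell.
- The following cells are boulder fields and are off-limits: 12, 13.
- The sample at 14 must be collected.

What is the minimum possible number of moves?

Any route passes through 14 somewhere between 2 and 7. Summing Manhattan distances along the two legs (2 → 14 → 7) gives a lower bound of 3 + 3 = 6 moves.
A route of 6 moves achieves this: 2 → 6 → 10 → 14 → 15 → 11 → 7.
Since 6 matches the lower bound, it is optimal.

6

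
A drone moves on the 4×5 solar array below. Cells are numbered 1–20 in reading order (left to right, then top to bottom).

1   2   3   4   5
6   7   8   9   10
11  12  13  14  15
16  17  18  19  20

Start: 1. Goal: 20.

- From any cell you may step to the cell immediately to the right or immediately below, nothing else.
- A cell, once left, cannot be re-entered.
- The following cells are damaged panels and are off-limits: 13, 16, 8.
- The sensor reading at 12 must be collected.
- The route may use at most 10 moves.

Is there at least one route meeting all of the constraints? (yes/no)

One route that works: 1 → 6 → 11 → 12 → 17 → 18 → 19 → 20.

yes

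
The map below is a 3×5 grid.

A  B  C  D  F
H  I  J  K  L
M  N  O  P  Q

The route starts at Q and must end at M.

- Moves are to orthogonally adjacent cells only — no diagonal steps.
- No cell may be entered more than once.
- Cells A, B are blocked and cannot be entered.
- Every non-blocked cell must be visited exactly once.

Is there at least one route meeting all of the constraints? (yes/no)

One route that works: Q → L → F → D → C → J → K → P → O → N → I → H → M.

yes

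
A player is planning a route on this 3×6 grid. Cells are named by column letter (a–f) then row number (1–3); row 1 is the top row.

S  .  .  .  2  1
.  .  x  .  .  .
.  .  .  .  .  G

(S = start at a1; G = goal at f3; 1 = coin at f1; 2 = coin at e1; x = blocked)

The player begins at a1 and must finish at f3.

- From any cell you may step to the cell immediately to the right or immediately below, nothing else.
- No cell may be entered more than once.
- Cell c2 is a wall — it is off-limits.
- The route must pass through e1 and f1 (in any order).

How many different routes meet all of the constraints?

1

A right/down-only route from a1 to f3 makes exactly 2 down-moves and 5 right-moves in some order.
With no other constraints that would be C(7,2) = 21 routes.
A monotone route can only reach the required cells in the order e1, f1, so split there and multiply the segment counts (each segment already excludes blocked cells): a1→e1: 1; e1→f1: 1; f1→f3: 1; product = 1.
That gives 1 route.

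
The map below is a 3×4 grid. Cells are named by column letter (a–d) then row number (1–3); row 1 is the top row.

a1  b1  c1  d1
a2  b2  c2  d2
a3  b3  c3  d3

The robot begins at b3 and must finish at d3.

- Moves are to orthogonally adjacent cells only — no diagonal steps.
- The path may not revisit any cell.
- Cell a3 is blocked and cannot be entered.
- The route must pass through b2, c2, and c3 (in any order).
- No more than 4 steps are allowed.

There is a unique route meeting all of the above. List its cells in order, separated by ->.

b3 -> b2 -> c2 -> c3 -> d3

Any route must reach b2, c2, and c3 and still end at d3 within 4 moves, so the order of the required stops is forced.
Route from b3: up 1 to b2, right 1 to c2, down 1 to c3, right 1 to d3 — 4 moves in all.
Check: all required cells visited; 4 ≤ 4 moves.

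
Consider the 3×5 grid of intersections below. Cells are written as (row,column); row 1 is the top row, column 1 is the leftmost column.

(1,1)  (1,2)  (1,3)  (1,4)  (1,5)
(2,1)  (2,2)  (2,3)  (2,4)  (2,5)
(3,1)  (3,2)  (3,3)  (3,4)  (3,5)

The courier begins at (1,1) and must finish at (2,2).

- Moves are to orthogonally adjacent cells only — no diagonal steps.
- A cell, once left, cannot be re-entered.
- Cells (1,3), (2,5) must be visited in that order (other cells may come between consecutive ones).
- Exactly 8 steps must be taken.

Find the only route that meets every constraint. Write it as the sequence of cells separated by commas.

The waypoints must appear in the order (1,3), (2,5), with no cell reused.
Route from (1,1): right 4 to (1,5), down 1 to (2,5), left 3 to (2,2) — 8 moves in all.
Check: order respected ((1,3) at step 2, (2,5) at step 5); 8 moves as required.

(1,1), (1,2), (1,3), (1,4), (1,5), (2,5), (2,4), (2,3), (2,2)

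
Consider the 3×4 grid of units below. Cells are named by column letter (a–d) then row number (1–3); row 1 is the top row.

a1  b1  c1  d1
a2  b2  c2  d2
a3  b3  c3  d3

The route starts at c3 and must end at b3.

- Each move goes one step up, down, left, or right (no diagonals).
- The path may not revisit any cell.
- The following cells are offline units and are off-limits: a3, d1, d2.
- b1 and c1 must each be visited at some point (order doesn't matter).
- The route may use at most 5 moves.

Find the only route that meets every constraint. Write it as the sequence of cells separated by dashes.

c3 - c2 - c1 - b1 - b2 - b3

Any route must reach b1 and c1 and still end at b3 within 5 moves, so the order of the required stops is forced.
Route from c3: up 2 to c1, left 1 to b1, down 2 to b3 — 5 moves in all.
Check: all required cells visited; 5 ≤ 5 moves.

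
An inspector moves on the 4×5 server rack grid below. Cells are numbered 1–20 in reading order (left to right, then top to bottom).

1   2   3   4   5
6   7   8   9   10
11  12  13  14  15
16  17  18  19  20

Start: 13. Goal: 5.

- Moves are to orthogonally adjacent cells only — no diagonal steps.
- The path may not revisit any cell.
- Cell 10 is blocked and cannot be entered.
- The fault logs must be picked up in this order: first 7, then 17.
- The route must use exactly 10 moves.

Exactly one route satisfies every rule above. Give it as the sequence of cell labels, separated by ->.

The waypoints must appear in the order 7, 17, with no cell reused.
Route from 13: up 1 to 8, left 1 to 7, down 2 to 17, right 2 to 19, up 3 to 4, right 1 to 5 — 10 moves in all.
Check: order respected (7 at step 2, 17 at step 4); 10 moves as required.

13 -> 8 -> 7 -> 12 -> 17 -> 18 -> 19 -> 14 -> 9 -> 4 -> 5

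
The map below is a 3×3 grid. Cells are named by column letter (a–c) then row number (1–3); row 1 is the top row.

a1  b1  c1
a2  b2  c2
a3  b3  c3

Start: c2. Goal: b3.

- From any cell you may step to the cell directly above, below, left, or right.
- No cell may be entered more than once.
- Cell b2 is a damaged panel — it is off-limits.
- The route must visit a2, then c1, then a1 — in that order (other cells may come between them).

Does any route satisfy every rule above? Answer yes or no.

Ignoring the required order, 1 revisit-free route from c2 to b3 passes through all of a2, c1, and a1; the waypoint orders that occur are c1 → a1 → a2 (1) — never a2 → c1 → a1.

no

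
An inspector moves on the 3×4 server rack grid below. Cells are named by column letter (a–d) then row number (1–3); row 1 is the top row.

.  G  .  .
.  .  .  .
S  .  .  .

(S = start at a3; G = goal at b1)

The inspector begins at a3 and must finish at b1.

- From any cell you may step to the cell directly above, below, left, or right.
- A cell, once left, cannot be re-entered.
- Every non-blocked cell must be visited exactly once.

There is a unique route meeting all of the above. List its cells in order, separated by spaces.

Need to visit all 12 open cells exactly once, starting at a3 and ending at b1.
Cell d1 has only two open neighbours (d2 and c1), so the path must pass straight through it: one of those is the cell it's entered from and the other is where it exits.
Route from a3: right 3 to d3, up 2 to d1, left 1 to c1, down 1 to c2, left 2 to a2, up 1 to a1, right 1 to b1 — 11 moves in all.
Check: all 12 open cells covered.

a3 b3 c3 d3 d2 d1 c1 c2 b2 a2 a1 b1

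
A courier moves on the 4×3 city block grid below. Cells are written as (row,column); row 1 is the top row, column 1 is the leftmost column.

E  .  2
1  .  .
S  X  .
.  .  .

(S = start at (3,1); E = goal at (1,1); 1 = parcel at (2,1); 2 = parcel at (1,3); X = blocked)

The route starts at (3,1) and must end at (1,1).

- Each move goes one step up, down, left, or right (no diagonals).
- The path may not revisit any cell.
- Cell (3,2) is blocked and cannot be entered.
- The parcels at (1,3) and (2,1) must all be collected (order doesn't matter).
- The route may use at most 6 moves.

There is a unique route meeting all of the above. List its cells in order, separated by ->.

Any route must reach (1,3) and (2,1) and still end at (1,1) within 6 moves, so the order of the required stops is forced.
Route from (3,1): up 1 to (2,1), right 2 to (2,3), up 1 to (1,3), left 2 to (1,1) — 6 moves in all.
Check: all required cells visited; 6 ≤ 6 moves.

(3,1) -> (2,1) -> (2,2) -> (2,3) -> (1,3) -> (1,2) -> (1,1)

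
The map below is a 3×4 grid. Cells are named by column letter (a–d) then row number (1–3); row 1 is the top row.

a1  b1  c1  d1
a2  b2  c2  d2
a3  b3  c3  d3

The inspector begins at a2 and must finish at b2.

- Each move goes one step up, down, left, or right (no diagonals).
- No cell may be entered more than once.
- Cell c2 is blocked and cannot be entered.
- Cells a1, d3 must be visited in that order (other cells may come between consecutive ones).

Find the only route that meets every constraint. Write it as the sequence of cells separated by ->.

The waypoints must appear in the order a1, d3, with no cell reused.
Route from a2: up to a1, 3× right (reaching d1), 2× down (reaching d3), 2× left (reaching b3), up to b2 — 9 moves in all.
Check: order respected (a1 at step 1, d3 at step 6).

a2 -> a1 -> b1 -> c1 -> d1 -> d2 -> d3 -> c3 -> b3 -> b2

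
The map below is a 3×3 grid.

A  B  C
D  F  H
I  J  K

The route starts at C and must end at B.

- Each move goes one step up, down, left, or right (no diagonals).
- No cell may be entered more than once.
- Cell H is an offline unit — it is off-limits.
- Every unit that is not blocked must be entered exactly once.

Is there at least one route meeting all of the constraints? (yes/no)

no

Cell K has only one open neighbour but is neither the start nor the goal, so a Hamiltonian route would have to both enter and leave it through the same neighbour — impossible without revisiting.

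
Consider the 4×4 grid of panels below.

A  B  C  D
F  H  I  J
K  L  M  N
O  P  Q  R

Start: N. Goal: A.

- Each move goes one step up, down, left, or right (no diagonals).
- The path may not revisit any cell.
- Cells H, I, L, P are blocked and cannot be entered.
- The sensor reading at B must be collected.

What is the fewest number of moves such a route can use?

Any route passes through B somewhere between N and A. Summing Manhattan distances along the two legs (N → B → A) gives a lower bound of 4 + 1 = 5 moves.
A route of 5 moves achieves this: N → J → D → C → B → A.
Since 5 matches the lower bound, it is optimal.

5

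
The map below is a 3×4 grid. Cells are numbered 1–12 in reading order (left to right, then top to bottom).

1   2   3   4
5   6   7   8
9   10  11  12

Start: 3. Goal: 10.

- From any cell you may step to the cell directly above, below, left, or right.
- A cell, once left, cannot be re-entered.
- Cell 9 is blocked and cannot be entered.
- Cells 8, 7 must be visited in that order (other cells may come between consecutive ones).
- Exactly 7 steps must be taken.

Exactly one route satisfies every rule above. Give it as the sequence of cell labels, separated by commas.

The waypoints must appear in the order 8, 7, with no cell reused.
Route from 3: right to 4, 2× down (reaching 12), left to 11, up to 7, left to 6, down to 10 — 7 moves in all.
Check: order respected (8 at step 2, 7 at step 5); 7 moves as required.

3, 4, 8, 12, 11, 7, 6, 10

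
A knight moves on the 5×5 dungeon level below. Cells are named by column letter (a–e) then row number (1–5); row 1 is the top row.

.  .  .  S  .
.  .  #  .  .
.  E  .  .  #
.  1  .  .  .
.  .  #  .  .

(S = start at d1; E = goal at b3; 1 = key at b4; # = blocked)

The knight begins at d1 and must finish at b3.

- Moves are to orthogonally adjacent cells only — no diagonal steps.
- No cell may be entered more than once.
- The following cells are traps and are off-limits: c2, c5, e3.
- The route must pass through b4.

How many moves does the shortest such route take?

Any route passes through b4 somewhere between d1 and b3. Summing Manhattan distances along the two legs (d1 → b4 → b3) gives a lower bound of 5 + 1 = 6 moves.
A route of 6 moves achieves this: d1 → d2 → d3 → d4 → c4 → b4 → b3.
Since 6 matches the lower bound, it is optimal.

6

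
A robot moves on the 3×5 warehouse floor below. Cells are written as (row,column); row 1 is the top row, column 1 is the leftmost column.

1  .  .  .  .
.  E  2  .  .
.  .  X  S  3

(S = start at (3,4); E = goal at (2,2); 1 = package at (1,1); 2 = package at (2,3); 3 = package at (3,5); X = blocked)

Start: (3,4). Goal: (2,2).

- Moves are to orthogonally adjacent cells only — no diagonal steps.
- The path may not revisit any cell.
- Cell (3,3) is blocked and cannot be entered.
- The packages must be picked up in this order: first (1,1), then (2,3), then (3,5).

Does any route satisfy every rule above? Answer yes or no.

Ignoring the required order, 4 revisit-free routes from (3,4) to (2,2) pass through all of (1,1), (2,3), and (3,5); the waypoint orders that occur are (3,5) → (2,3) → (1,1) (4) — never (1,1) → (2,3) → (3,5).

no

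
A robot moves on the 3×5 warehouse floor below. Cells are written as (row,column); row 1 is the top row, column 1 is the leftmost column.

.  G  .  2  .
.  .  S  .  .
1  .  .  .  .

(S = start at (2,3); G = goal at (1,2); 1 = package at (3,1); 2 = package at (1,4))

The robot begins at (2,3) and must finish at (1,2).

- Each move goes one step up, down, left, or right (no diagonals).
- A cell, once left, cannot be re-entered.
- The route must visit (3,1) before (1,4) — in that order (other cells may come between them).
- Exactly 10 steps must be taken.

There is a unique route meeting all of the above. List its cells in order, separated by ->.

The waypoints must appear in the order (3,1), (1,4), with no cell reused.
Route from (2,3): left 2 to (2,1), down 1 to (3,1), right 3 to (3,4), up 2 to (1,4), left 2 to (1,2) — 10 moves in all.
Check: order respected (1 at step 3, 2 at step 8); 10 moves as required.

(2,3) -> (2,2) -> (2,1) -> (3,1) -> (3,2) -> (3,3) -> (3,4) -> (2,4) -> (1,4) -> (1,3) -> (1,2)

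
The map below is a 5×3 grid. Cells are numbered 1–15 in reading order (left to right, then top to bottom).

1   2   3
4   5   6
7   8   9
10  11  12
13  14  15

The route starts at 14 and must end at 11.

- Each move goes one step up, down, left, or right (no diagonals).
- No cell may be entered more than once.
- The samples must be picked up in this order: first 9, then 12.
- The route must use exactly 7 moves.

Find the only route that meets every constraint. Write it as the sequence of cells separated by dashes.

14 - 13 - 10 - 7 - 8 - 9 - 12 - 11

The waypoints must appear in the order 9, 12, with no cell reused.
Route from 14: left 1 to 13, up 2 to 7, right 2 to 9, down 1 to 12, left 1 to 11 — 7 moves in all.
Check: order respected (9 at step 5, 12 at step 6); 7 moves as required.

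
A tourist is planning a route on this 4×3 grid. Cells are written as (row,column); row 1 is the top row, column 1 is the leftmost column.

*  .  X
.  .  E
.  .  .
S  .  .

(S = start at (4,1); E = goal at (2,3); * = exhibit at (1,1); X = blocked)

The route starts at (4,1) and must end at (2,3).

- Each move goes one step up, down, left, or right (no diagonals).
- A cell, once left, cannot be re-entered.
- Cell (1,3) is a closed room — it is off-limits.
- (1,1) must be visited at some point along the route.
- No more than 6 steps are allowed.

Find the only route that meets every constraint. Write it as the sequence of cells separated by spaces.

(4,1) (3,1) (2,1) (1,1) (1,2) (2,2) (2,3)

The 6-move cap with required stops at (1,1) leaves no slack for detours.
Route from (4,1): 3× up (reaching (1,1)), right to (1,2), down to (2,2), right to (2,3) — 6 moves in all.
Check: all required cells visited; 6 ≤ 6 moves.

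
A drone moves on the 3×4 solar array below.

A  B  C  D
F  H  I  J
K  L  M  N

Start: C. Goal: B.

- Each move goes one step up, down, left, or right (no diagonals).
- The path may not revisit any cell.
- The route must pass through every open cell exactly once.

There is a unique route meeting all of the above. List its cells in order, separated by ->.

Need to visit all 12 open cells exactly once, starting at C and ending at B.
Cell N has only two open neighbours (J and M), so the path must pass straight through it: one of those is the cell it's entered from and the other is where it exits.
Route from C: right 1 to D, down 2 to N, left 1 to M, up 1 to I, left 1 to H, down 1 to L, left 1 to K, up 2 to A, right 1 to B — 11 moves in all.
Check: all 12 open cells covered.

C -> D -> J -> N -> M -> I -> H -> L -> K -> F -> A -> B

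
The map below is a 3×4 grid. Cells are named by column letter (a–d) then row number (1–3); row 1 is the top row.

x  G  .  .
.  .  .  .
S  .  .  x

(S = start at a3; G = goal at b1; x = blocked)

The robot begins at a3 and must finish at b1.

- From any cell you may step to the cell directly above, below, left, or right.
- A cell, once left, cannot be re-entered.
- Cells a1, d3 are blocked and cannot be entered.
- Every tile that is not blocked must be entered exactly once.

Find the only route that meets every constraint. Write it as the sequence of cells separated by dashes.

Need to visit all 10 open cells exactly once, starting at a3 and ending at b1.
Cell c3 has only two open neighbours (c2 and b3), so the path must pass straight through it: one of those is the cell it's entered from and the other is where it exits.
Route from a3: up to a2, right to b2, down to b3, right to c3, up to c2, right to d2, up to d1, 2× left (reaching b1) — 9 moves in all.
Check: all 10 open cells covered.

a3 - a2 - b2 - b3 - c3 - c2 - d2 - d1 - c1 - b1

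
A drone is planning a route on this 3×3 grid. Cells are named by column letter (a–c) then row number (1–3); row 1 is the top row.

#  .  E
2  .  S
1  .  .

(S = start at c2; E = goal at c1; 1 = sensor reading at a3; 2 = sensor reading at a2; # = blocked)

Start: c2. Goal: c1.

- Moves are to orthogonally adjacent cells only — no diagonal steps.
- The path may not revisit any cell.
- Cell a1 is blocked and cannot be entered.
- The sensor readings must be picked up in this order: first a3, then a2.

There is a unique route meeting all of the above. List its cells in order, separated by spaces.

c2 c3 b3 a3 a2 b2 b1 c1

The waypoints must appear in the order a3, a2, with no cell reused.
Route from c2: down 1 to c3, left 2 to a3, up 1 to a2, right 1 to b2, up 1 to b1, right 1 to c1 — 7 moves in all.
Check: order respected (1 at step 3, 2 at step 4).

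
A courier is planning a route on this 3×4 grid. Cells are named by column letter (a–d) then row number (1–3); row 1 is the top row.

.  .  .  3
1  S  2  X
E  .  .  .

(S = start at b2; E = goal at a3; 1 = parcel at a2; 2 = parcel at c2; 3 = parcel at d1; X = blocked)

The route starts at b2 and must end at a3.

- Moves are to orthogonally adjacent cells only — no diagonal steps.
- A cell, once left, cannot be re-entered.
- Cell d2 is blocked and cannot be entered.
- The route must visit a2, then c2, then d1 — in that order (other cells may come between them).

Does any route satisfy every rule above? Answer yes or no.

d1 must be visited but has only one open neighbour (c1), and it is neither the start nor the goal — the route would have to enter and leave through c1, re-entering it.

no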